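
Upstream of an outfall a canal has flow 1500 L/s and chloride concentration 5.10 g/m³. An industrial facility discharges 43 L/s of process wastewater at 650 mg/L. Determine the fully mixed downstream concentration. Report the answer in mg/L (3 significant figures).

23.1 mg/L

43 L/s = 0.043 m³/s.
1500 L/s = 1.5 m³/s.
Flow-weighted mixing gives C = (0.043·650 + 1.5·5.1) / (0.043 + 1.5) = 35.6/1.543 = 23.07 mg/L.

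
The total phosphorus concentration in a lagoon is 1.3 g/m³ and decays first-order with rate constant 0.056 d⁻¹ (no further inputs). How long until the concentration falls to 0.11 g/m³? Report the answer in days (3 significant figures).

44.1 d

t = ln(C₀/C)/k = ln(1.3/0.11)/0.056 = 2.47/0.056 = 44.1 d.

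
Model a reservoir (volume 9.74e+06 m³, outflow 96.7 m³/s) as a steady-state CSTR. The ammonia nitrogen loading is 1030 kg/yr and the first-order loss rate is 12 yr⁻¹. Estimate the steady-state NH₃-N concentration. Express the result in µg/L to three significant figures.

0.325 µg/L

Outflow Q = 96.7 m³/s × 3.156e+07 s/yr = 3.052e+09 m³/yr.
Steady-state CSTR mass balance: W = Q·C + k·V·C, so C = W/(Q + kV).
Q + kV = 3.052e+09 + 12·9.74e+06 = 3.168e+09 m³/yr.
C = 1030/3.168e+09 = 3.251e-07 kg/m³ = 0.0003251 mg/L = 0.3251 µg/L.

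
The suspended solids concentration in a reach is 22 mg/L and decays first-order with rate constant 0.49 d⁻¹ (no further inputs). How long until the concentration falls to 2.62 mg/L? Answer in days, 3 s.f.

t = ln(C₀/C)/k = ln(22/2.62)/0.49 = 2.128/0.49 = 4.343 d.

4.34 d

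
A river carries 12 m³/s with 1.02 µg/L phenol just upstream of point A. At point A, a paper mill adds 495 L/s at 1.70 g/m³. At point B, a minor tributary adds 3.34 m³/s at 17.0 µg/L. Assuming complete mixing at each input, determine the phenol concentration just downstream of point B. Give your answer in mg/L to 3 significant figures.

1.02 µg/L = 0.00102 mg/L.
495 L/s = 0.495 m³/s.
After input A: C = (12·0.00102 + 0.495·1.7) / 12.49 = 0.06833 mg/L.
17.0 µg/L = 0.017 mg/L.
After input B: C = (12.49·0.06833 + 3.34·0.017) / 15.83 = 0.0575 mg/L.

0.0575 mg/L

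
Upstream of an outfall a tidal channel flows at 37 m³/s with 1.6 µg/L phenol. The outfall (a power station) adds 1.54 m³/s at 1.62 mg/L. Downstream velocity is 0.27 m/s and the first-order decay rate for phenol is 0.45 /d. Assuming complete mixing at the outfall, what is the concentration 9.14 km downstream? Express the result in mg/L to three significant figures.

0.0556 mg/L

1.6 µg/L = 0.0016 mg/L.
After complete mixing, C₀ = (1.54·1.62 + 37·0.0016) / 38.54 = 0.06627 mg/L.
Travel time t = 9140 m / 0.27 m/s = 3.385e+04 s = 0.3918 d.
C = 0.06627·exp(−0.45·0.3918) = 0.06627·0.8384 = 0.05556 mg/L.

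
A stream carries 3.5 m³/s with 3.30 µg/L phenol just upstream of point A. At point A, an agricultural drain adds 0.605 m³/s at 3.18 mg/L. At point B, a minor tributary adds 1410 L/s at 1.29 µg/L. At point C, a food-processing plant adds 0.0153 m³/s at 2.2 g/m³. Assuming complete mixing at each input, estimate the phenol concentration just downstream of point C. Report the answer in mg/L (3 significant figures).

3.30 µg/L = 0.0033 mg/L.
After input A: C = (3.5·0.0033 + 0.605·3.18) / 4.105 = 0.4715 mg/L.
1410 L/s = 1.41 m³/s.
1.29 µg/L = 0.00129 mg/L.
After input B: C = (4.105·0.4715 + 1.41·0.00129) / 5.515 = 0.3513 mg/L.
After input C: C = (5.515·0.3513 + 0.0153·2.2) / 5.53 = 0.3564 mg/L.

0.356 mg/L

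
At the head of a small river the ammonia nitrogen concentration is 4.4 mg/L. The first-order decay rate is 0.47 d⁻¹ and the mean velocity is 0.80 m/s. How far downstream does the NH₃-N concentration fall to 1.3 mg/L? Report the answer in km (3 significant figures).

From C = C₀·e^(−kt), t = ln(C₀/C)/k = ln(4.4/1.3)/0.47 = 1.219/0.47 = 2.594 d.
Distance = v·t = 0.80 m/s × 2.241e+05 s = 1.793e+05 m = 179.3 km.

179 km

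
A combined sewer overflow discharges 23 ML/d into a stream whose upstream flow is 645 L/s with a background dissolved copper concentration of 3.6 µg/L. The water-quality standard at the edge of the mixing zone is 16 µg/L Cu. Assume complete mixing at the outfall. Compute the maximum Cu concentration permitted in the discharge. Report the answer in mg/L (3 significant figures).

0.0460 mg/L

23 ML/d = 0.2662 m³/s.
645 L/s = 0.645 m³/s.
3.6 µg/L = 0.0036 mg/L.
16 µg/L = 0.016 mg/L.
Mass balance: 0.016·0.9112 = 0.2662·Cₑ + 0.645·0.0036.
Cₑ = (0.01458 − 0.002322) / 0.2662 = 0.04604 mg/L.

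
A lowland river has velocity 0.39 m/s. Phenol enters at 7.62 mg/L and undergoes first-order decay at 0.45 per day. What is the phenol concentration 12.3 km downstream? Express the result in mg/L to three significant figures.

6.47 mg/L

Travel time t = 12.3 km / 0.39 m/s = 1.23e+04/0.39 = 3.154e+04 s = 0.365 d.
First-order decay: C = 7.62·exp(−0.45·0.365) = 7.62·0.8485 = 6.466 mg/L.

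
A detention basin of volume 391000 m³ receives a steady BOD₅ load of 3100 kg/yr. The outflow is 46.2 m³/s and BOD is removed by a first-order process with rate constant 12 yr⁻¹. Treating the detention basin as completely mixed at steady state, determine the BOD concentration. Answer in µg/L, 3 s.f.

2.12 µg/L

Outflow Q = 46.2 m³/s × 3.156e+07 s/yr = 1.458e+09 m³/yr.
Steady-state CSTR mass balance: W = Q·C + k·V·C, so C = W/(Q + kV).
Q + kV = 1.458e+09 + 12·391000 = 1.463e+09 m³/yr.
C = 3100/1.463e+09 = 2.119e-06 kg/m³ = 0.002119 mg/L = 2.119 µg/L.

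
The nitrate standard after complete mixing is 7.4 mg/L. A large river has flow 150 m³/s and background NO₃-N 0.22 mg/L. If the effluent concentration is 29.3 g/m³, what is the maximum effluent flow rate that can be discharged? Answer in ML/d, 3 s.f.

4250 ML/d

Mass balance at complete mixing: C_std·(Q_w + Q_r) = Q_w·C_e + Q_r·C_b.
Rearranging, Q_w = Q_r·(C_std − C_b)/(C_e − C_std) = 150·(7.4 − 0.22) / (29.3 − 7.4) = 49.18 m³/s.
= 4249 ML/d.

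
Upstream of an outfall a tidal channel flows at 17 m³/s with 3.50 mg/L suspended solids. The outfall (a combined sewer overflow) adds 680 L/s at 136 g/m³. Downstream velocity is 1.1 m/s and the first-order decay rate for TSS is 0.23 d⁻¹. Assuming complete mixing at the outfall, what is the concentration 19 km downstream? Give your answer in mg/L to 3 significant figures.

680 L/s = 0.68 m³/s.
After complete mixing, C₀ = (0.68·136 + 17·3.5) / 17.68 = 8.596 mg/L.
Travel time t = 1.9e+04 m / 1.1 m/s = 1.727e+04 s = 0.1999 d.
C = 8.596·exp(−0.23·0.1999) = 8.596·0.9551 = 8.21 mg/L.

8.21 mg/L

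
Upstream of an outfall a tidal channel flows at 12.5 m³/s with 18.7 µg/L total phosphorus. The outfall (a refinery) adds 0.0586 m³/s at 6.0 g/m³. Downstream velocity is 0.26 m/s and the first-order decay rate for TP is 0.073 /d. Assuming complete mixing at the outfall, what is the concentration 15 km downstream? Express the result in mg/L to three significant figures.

0.0444 mg/L

18.7 µg/L = 0.0187 mg/L.
After complete mixing, C₀ = (0.0586·6 + 12.5·0.0187) / 12.56 = 0.04661 mg/L.
Travel time t = 1.5e+04 m / 0.26 m/s = 5.769e+04 s = 0.6677 d.
C = 0.04661·exp(−0.073·0.6677) = 0.04661·0.9524 = 0.04439 mg/L.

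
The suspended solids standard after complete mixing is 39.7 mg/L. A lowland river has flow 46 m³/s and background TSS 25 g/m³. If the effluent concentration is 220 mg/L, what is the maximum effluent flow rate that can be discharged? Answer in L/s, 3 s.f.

Mass balance at complete mixing: C_std·(Q_w + Q_r) = Q_w·C_e + Q_r·C_b.
Rearranging, Q_w = Q_r·(C_std − C_b)/(C_e − C_std) = 46·(39.7 − 25) / (220 − 39.7) = 3.75 m³/s.
= 3750 L/s.

3750 L/s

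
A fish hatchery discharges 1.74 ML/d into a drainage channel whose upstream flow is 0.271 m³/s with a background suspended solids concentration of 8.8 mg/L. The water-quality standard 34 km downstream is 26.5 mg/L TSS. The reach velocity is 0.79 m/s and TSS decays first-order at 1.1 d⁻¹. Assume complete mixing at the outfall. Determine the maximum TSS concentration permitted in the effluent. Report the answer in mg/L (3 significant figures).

544 mg/L

1.74 ML/d = 0.02014 m³/s.
Travel time to the compliance point: t = 3.4e+04/0.79 = 4.304e+04 s = 0.4981 d; decay factor exp(−1.1·0.4981) = 0.5781.
So the concentration just after mixing may be at most 26.5/0.5781 = 45.84 mg/L.
Mass balance: 45.84·0.2911 = 0.02014·Cₑ + 0.271·8.8.
Cₑ = (13.34 − 2.385) / 0.02014 = 544.2 mg/L.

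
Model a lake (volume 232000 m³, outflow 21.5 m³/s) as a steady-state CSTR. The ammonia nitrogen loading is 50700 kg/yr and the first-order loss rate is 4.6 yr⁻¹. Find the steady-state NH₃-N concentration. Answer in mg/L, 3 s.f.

Outflow Q = 21.5 m³/s × 3.156e+07 s/yr = 6.785e+08 m³/yr.
Steady-state CSTR mass balance: W = Q·C + k·V·C, so C = W/(Q + kV).
Q + kV = 6.785e+08 + 4.6·232000 = 6.796e+08 m³/yr.
C = 50700/6.796e+08 = 7.461e-05 kg/m³ = 0.07461 mg/L.

0.0746 mg/L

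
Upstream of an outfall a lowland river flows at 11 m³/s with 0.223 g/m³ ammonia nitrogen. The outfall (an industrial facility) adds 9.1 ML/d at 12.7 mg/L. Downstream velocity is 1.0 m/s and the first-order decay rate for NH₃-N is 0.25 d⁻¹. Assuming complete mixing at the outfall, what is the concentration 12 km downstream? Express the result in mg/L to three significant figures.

9.1 ML/d = 0.1053 m³/s.
After complete mixing, C₀ = (0.1053·12.7 + 11·0.223) / 11.11 = 0.3413 mg/L.
Travel time t = 1.2e+04 m / 1.0 m/s = 1.2e+04 s = 0.1389 d.
C = 0.3413·exp(−0.25·0.1389) = 0.3413·0.9659 = 0.3297 mg/L.

0.330 mg/L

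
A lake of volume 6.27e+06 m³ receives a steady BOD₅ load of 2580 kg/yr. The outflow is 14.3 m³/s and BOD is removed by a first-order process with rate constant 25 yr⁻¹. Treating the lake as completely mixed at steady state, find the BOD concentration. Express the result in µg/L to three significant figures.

Outflow Q = 14.3 m³/s × 3.156e+07 s/yr = 4.513e+08 m³/yr.
Steady-state CSTR mass balance: W = Q·C + k·V·C, so C = W/(Q + kV).
Q + kV = 4.513e+08 + 25·6.27e+06 = 6.08e+08 m³/yr.
C = 2580/6.08e+08 = 4.243e-06 kg/m³ = 0.004243 mg/L = 4.243 µg/L.

4.24 µg/L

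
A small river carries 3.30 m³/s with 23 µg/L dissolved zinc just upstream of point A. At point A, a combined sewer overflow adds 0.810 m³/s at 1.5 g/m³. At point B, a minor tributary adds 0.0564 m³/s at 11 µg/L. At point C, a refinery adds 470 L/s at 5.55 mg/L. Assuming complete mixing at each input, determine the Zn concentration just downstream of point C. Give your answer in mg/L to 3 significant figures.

0.841 mg/L

23 µg/L = 0.023 mg/L.
After input A: C = (3.3·0.023 + 0.81·1.5) / 4.11 = 0.3141 mg/L.
11 µg/L = 0.011 mg/L.
After input B: C = (4.11·0.3141 + 0.0564·0.011) / 4.166 = 0.31 mg/L.
470 L/s = 0.47 m³/s.
After input C: C = (4.166·0.31 + 0.47·5.55) / 4.636 = 0.8412 mg/L.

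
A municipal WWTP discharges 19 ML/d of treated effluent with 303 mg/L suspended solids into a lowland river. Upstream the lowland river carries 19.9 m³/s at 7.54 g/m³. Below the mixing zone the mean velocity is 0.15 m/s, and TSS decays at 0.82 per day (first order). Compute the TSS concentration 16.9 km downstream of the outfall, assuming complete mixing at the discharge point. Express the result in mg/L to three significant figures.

3.70 mg/L

19 ML/d = 0.2199 m³/s.
After complete mixing, C₀ = (0.2199·303 + 19.9·7.54) / 20.12 = 10.77 mg/L.
Travel time t = 1.69e+04 m / 0.15 m/s = 1.127e+05 s = 1.304 d.
C = 10.77·exp(−0.82·1.304) = 10.77·0.3433 = 3.697 mg/L.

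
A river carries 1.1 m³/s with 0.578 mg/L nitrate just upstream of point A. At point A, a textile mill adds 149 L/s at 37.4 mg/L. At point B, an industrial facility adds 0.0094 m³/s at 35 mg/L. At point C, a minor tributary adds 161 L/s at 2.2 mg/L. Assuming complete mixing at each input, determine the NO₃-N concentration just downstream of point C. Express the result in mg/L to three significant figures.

149 L/s = 0.149 m³/s.
After input A: C = (1.1·0.578 + 0.149·37.4) / 1.249 = 4.971 mg/L.
After input B: C = (1.249·4.971 + 0.0094·35) / 1.258 = 5.195 mg/L.
161 L/s = 0.161 m³/s.
After input C: C = (1.258·5.195 + 0.161·2.2) / 1.419 = 4.855 mg/L.

4.86 mg/L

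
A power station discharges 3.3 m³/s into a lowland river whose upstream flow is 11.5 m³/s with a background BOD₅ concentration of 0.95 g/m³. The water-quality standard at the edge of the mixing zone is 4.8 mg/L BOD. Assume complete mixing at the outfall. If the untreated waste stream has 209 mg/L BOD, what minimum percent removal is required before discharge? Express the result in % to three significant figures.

Mass balance: 4.8·14.8 = 3.3·Cₑ + 11.5·0.95.
Cₑ = (71.04 − 10.92) / 3.3 = 18.22 mg/L.
Required removal = 1 − 18.22/209 = 91.28 %.

91.3 %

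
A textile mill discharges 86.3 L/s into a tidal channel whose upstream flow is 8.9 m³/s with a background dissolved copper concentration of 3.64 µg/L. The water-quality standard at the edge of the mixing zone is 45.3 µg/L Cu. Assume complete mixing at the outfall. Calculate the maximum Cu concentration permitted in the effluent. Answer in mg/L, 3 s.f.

86.3 L/s = 0.0863 m³/s.
3.64 µg/L = 0.00364 mg/L.
45.3 µg/L = 0.0453 mg/L.
Mass balance: 0.0453·8.986 = 0.0863·Cₑ + 8.9·0.00364.
Cₑ = (0.4071 − 0.0324) / 0.0863 = 4.342 mg/L.

4.34 mg/L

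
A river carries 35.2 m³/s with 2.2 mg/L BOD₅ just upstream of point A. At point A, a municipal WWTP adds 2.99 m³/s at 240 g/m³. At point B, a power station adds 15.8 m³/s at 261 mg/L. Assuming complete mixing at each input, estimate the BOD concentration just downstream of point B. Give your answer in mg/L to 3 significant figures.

After input A: C = (35.2·2.2 + 2.99·240) / 38.19 = 20.82 mg/L.
After input B: C = (38.19·20.82 + 15.8·261) / 53.99 = 91.11 mg/L.

91.1 mg/L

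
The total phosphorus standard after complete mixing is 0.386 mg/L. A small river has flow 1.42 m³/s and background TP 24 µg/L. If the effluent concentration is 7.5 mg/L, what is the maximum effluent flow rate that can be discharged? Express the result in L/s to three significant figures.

24 µg/L = 0.024 mg/L.
Mass balance at complete mixing: C_std·(Q_w + Q_r) = Q_w·C_e + Q_r·C_b.
Rearranging, Q_w = Q_r·(C_std − C_b)/(C_e − C_std) = 1.42·(0.386 − 0.024) / (7.5 − 0.386) = 0.07226 m³/s.
= 72.26 L/s.

72.3 L/s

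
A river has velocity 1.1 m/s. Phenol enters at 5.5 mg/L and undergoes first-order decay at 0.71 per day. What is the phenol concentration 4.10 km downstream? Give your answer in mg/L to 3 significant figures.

Travel time t = 4.10 km / 1.1 m/s = 4100/1.1 = 3727 s = 0.04314 d.
First-order decay: C = 5.5·exp(−0.71·0.04314) = 5.5·0.9698 = 5.334 mg/L.

5.33 mg/L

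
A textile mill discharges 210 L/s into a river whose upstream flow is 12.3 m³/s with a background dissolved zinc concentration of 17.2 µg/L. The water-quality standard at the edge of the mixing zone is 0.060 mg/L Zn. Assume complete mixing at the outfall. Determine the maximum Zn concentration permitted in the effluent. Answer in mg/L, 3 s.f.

210 L/s = 0.21 m³/s.
17.2 µg/L = 0.0172 mg/L.
Mass balance: 0.06·12.51 = 0.21·Cₑ + 12.3·0.0172.
Cₑ = (0.7506 − 0.2116) / 0.21 = 2.567 mg/L.

2.57 mg/L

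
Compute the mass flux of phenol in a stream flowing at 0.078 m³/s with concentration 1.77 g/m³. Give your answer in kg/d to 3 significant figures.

11.9 kg/d

Mass flux = Q·C = 0.078 m³/s × 1.77 g/m³ = 0.1381 g/s.
= 0.1381 g/s × 86.4 = 11.93 kg/d.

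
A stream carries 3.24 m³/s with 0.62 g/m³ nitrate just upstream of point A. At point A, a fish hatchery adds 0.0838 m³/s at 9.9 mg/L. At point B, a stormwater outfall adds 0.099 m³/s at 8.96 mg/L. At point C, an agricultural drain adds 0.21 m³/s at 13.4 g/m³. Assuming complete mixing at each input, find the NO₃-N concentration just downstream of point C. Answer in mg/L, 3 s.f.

1.80 mg/L

After input A: C = (3.24·0.62 + 0.0838·9.9) / 3.324 = 0.854 mg/L.
After input B: C = (3.324·0.854 + 0.099·8.96) / 3.423 = 1.088 mg/L.
After input C: C = (3.423·1.088 + 0.21·13.4) / 3.633 = 1.8 mg/L.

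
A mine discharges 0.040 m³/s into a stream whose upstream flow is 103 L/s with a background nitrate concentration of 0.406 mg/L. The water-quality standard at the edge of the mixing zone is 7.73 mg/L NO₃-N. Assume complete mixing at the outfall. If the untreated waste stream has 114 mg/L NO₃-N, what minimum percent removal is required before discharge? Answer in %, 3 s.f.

76.7 %

103 L/s = 0.103 m³/s.
Mass balance: 7.73·0.143 = 0.04·Cₑ + 0.103·0.406.
Cₑ = (1.105 − 0.04182) / 0.04 = 26.59 mg/L.
Required removal = 1 − 26.59/114 = 76.68 %.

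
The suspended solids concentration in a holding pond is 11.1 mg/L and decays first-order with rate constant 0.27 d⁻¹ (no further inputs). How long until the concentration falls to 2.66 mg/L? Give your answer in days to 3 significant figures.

t = ln(C₀/C)/k = ln(11.1/2.66)/0.27 = 1.429/0.27 = 5.291 d.

5.29 d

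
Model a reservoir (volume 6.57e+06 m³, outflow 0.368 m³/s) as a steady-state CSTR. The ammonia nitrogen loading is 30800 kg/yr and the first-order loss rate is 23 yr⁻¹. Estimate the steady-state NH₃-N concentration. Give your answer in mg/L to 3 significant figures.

0.189 mg/L

Outflow Q = 0.368 m³/s × 3.156e+07 s/yr = 1.161e+07 m³/yr.
Steady-state CSTR mass balance: W = Q·C + k·V·C, so C = W/(Q + kV).
Q + kV = 1.161e+07 + 23·6.57e+06 = 1.627e+08 m³/yr.
C = 30800/1.627e+08 = 0.0001893 kg/m³ = 0.1893 mg/L.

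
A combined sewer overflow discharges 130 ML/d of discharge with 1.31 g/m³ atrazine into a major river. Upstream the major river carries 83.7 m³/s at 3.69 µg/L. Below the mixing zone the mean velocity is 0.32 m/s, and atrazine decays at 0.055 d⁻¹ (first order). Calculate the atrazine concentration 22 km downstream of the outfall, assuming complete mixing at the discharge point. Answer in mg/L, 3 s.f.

0.0256 mg/L

130 ML/d = 1.505 m³/s.
3.69 µg/L = 0.00369 mg/L.
After complete mixing, C₀ = (1.505·1.31 + 83.7·0.00369) / 85.2 = 0.02676 mg/L.
Travel time t = 2.2e+04 m / 0.32 m/s = 6.875e+04 s = 0.7957 d.
C = 0.02676·exp(−0.055·0.7957) = 0.02676·0.9572 = 0.02561 mg/L.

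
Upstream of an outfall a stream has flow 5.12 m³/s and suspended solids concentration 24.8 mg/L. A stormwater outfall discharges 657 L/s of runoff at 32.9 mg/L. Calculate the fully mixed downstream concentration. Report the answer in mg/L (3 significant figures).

25.7 mg/L

657 L/s = 0.657 m³/s.
By mass balance at complete mixing, C = (0.657·32.9 + 5.12·24.8) / (0.657 + 5.12) = 148.6/5.777 = 25.72 mg/L.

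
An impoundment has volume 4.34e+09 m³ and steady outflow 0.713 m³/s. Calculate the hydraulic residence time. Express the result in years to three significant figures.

193 yr

Q = 0.713 m³/s × 3.156e+07 s/yr = 2.25e+07 m³/yr.
Hydraulic residence time τ = V/Q = 4.34e+09/2.25e+07 = 192.9 yr.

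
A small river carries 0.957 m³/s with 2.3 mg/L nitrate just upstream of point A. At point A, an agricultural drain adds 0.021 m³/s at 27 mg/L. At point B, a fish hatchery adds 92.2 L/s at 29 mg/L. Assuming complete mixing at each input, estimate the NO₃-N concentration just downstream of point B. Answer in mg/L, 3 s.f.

5.08 mg/L

After input A: C = (0.957·2.3 + 0.021·27) / 0.978 = 2.83 mg/L.
92.2 L/s = 0.0922 m³/s.
After input B: C = (0.978·2.83 + 0.0922·29) / 1.07 = 5.085 mg/L.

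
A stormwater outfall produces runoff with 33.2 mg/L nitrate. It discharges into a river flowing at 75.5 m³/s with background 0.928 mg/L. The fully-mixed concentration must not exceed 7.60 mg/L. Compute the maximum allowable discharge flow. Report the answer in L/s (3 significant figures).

Mass balance at complete mixing: C_std·(Q_w + Q_r) = Q_w·C_e + Q_r·C_b.
Rearranging, Q_w = Q_r·(C_std − C_b)/(C_e − C_std) = 75.5·(7.6 − 0.928) / (33.2 − 7.6) = 19.68 m³/s.
= 1.968e+04 L/s.

19700 L/s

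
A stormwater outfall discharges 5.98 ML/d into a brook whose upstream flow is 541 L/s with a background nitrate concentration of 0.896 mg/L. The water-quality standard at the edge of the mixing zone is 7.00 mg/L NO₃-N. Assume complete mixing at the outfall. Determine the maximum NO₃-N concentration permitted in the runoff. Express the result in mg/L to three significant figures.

5.98 ML/d = 0.06921 m³/s.
541 L/s = 0.541 m³/s.
Mass balance: 7·0.6102 = 0.06921·Cₑ + 0.541·0.896.
Cₑ = (4.271 − 0.4847) / 0.06921 = 54.71 mg/L.

54.7 mg/L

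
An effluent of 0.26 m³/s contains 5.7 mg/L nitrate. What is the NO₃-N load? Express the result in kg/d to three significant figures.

Mass flux = Q·C = 0.26 m³/s × 5.7 g/m³ = 1.482 g/s.
= 1.482 g/s × 86.4 = 128 kg/d.

128 kg/d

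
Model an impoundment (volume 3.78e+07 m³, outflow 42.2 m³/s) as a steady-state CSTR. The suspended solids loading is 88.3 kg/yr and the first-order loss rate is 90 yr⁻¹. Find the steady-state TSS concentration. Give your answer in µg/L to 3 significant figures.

0.0187 µg/L

Outflow Q = 42.2 m³/s × 3.156e+07 s/yr = 1.332e+09 m³/yr.
Steady-state CSTR mass balance: W = Q·C + k·V·C, so C = W/(Q + kV).
Q + kV = 1.332e+09 + 90·3.78e+07 = 4.734e+09 m³/yr.
C = 88.3/4.734e+09 = 1.865e-08 kg/m³ = 1.865e-05 mg/L = 0.01865 µg/L.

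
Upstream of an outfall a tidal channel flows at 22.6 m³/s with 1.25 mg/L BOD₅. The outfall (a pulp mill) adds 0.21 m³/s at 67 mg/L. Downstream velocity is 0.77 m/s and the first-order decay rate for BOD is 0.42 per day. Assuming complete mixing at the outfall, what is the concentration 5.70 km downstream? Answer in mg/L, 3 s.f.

After complete mixing, C₀ = (0.21·67 + 22.6·1.25) / 22.81 = 1.855 mg/L.
Travel time t = 5700 m / 0.77 m/s = 7403 s = 0.08568 d.
C = 1.855·exp(−0.42·0.08568) = 1.855·0.9647 = 1.79 mg/L.

1.79 mg/L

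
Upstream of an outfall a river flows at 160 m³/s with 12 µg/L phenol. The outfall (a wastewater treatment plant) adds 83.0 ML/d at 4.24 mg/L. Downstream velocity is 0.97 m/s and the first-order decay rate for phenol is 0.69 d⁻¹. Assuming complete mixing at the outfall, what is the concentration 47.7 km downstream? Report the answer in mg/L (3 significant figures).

0.0251 mg/L

83.0 ML/d = 0.9606 m³/s.
12 µg/L = 0.012 mg/L.
After complete mixing, C₀ = (0.9606·4.24 + 160·0.012) / 161 = 0.03723 mg/L.
Travel time t = 4.77e+04 m / 0.97 m/s = 4.918e+04 s = 0.5692 d.
C = 0.03723·exp(−0.69·0.5692) = 0.03723·0.6752 = 0.02514 mg/L.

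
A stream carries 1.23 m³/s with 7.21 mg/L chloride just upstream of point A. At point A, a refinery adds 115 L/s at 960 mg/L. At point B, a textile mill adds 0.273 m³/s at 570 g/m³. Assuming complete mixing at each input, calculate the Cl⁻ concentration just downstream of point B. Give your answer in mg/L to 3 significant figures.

170 mg/L

115 L/s = 0.115 m³/s.
After input A: C = (1.23·7.21 + 0.115·960) / 1.345 = 88.68 mg/L.
After input B: C = (1.345·88.68 + 0.273·570) / 1.618 = 169.9 mg/L.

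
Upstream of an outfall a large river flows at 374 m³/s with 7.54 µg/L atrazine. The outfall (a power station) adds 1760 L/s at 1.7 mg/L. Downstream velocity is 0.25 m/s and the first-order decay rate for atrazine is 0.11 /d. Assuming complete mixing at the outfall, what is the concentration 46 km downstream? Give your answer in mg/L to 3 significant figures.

0.0122 mg/L

1760 L/s = 1.76 m³/s.
7.54 µg/L = 0.00754 mg/L.
After complete mixing, C₀ = (1.76·1.7 + 374·0.00754) / 375.8 = 0.01547 mg/L.
Travel time t = 4.6e+04 m / 0.25 m/s = 1.84e+05 s = 2.13 d.
C = 0.01547·exp(−0.11·2.13) = 0.01547·0.7912 = 0.01224 mg/L.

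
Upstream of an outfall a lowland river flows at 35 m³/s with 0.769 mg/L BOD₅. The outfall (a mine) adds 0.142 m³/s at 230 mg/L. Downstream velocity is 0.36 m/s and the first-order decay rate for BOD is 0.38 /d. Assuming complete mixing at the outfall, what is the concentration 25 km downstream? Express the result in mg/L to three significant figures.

After complete mixing, C₀ = (0.142·230 + 35·0.769) / 35.14 = 1.695 mg/L.
Travel time t = 2.5e+04 m / 0.36 m/s = 6.944e+04 s = 0.8038 d.
C = 1.695·exp(−0.38·0.8038) = 1.695·0.7368 = 1.249 mg/L.

1.25 mg/L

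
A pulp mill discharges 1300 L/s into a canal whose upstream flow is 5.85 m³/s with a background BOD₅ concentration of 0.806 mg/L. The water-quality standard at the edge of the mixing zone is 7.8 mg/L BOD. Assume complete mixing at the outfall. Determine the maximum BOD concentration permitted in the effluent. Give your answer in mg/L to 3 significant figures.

39.3 mg/L

1300 L/s = 1.3 m³/s.
Mass balance: 7.8·7.15 = 1.3·Cₑ + 5.85·0.806.
Cₑ = (55.77 − 4.715) / 1.3 = 39.27 mg/L.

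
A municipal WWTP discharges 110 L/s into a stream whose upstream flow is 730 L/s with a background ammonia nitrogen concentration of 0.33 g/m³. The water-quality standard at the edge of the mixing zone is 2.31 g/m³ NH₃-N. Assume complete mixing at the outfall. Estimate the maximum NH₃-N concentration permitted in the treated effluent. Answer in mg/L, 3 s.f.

15.4 mg/L

110 L/s = 0.11 m³/s.
730 L/s = 0.73 m³/s.
Mass balance: 2.31·0.84 = 0.11·Cₑ + 0.73·0.33.
Cₑ = (1.94 − 0.2409) / 0.11 = 15.45 mg/L.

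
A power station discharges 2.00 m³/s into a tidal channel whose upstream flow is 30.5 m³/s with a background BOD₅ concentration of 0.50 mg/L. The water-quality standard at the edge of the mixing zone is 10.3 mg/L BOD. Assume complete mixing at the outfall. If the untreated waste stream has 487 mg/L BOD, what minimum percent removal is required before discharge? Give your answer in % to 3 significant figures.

Mass balance: 10.3·32.5 = 2·Cₑ + 30.5·0.5.
Cₑ = (334.8 − 15.25) / 2 = 159.8 mg/L.
Required removal = 1 − 159.8/487 = 67.2 %.

67.2 %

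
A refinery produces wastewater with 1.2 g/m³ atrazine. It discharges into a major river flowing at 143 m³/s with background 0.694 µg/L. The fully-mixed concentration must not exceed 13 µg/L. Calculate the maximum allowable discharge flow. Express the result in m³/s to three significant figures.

0.694 µg/L = 0.000694 mg/L.
13 µg/L = 0.013 mg/L.
Mass balance at complete mixing: C_std·(Q_w + Q_r) = Q_w·C_e + Q_r·C_b.
Rearranging, Q_w = Q_r·(C_std − C_b)/(C_e − C_std) = 143·(0.013 − 0.000694) / (1.2 − 0.013) = 1.483 m³/s.

1.48 m³/s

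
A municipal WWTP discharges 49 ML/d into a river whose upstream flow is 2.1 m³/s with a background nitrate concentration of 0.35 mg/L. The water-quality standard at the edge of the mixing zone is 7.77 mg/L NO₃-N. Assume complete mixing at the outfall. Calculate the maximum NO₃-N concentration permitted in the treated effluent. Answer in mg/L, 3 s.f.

35.2 mg/L

49 ML/d = 0.5671 m³/s.
Mass balance: 7.77·2.667 = 0.5671·Cₑ + 2.1·0.35.
Cₑ = (20.72 − 0.735) / 0.5671 = 35.25 mg/L.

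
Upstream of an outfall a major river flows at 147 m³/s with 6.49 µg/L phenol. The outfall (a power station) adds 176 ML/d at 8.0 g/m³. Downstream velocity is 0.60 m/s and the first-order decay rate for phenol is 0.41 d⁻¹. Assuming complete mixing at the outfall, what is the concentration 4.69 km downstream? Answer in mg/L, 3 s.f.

176 ML/d = 2.037 m³/s.
6.49 µg/L = 0.00649 mg/L.
After complete mixing, C₀ = (2.037·8 + 147·0.00649) / 149 = 0.1157 mg/L.
Travel time t = 4690 m / 0.60 m/s = 7817 s = 0.09047 d.
C = 0.1157·exp(−0.41·0.09047) = 0.1157·0.9636 = 0.1115 mg/L.

0.112 mg/L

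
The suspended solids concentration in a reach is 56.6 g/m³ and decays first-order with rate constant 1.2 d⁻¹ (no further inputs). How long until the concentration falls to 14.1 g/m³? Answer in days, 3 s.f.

t = ln(C₀/C)/k = ln(56.6/14.1)/1.2 = 1.39/1.2 = 1.158 d.

1.16 d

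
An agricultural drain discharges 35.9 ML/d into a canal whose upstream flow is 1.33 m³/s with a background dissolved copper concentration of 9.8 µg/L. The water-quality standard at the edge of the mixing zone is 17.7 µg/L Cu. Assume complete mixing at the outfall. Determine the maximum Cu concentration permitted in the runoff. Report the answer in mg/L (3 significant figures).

0.0430 mg/L

35.9 ML/d = 0.4155 m³/s.
9.8 µg/L = 0.0098 mg/L.
17.7 µg/L = 0.0177 mg/L.
Mass balance: 0.0177·1.746 = 0.4155·Cₑ + 1.33·0.0098.
Cₑ = (0.0309 − 0.01303) / 0.4155 = 0.04299 mg/L.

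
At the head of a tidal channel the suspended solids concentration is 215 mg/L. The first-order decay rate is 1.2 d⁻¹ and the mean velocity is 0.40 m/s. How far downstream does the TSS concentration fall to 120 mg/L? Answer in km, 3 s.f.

From C = C₀·e^(−kt), t = ln(C₀/C)/k = ln(215/120)/1.2 = 0.5831/1.2 = 0.486 d.
Distance = v·t = 0.40 m/s × 4.199e+04 s = 1.679e+04 m = 16.79 km.

16.8 km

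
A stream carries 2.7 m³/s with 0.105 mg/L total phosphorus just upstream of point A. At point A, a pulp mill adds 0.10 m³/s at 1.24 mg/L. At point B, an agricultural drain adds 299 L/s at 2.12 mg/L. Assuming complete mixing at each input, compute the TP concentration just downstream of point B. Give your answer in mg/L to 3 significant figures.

After input A: C = (2.7·0.105 + 0.1·1.24) / 2.8 = 0.1455 mg/L.
299 L/s = 0.299 m³/s.
After input B: C = (2.8·0.1455 + 0.299·2.12) / 3.099 = 0.336 mg/L.

0.336 mg/L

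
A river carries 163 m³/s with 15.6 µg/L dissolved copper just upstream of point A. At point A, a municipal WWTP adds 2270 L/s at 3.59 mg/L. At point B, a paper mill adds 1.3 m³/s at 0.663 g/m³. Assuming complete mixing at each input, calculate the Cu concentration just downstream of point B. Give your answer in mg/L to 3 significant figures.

15.6 µg/L = 0.0156 mg/L.
2270 L/s = 2.27 m³/s.
After input A: C = (163·0.0156 + 2.27·3.59) / 165.3 = 0.06469 mg/L.
After input B: C = (165.3·0.06469 + 1.3·0.663) / 166.6 = 0.06936 mg/L.

0.0694 mg/L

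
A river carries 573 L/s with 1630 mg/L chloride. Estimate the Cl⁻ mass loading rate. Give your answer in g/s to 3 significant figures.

573 L/s = 0.573 m³/s.
Mass flux = Q·C = 0.573 m³/s × 1630 g/m³ = 934 g/s.

934 g/s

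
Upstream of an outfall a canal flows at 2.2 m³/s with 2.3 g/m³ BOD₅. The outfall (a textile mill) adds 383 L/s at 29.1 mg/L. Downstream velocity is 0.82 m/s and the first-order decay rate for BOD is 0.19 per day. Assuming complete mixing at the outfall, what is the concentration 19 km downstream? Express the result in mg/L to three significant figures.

383 L/s = 0.383 m³/s.
After complete mixing, C₀ = (0.383·29.1 + 2.2·2.3) / 2.583 = 6.274 mg/L.
Travel time t = 1.9e+04 m / 0.82 m/s = 2.317e+04 s = 0.2682 d.
C = 6.274·exp(−0.19·0.2682) = 6.274·0.9503 = 5.962 mg/L.

5.96 mg/L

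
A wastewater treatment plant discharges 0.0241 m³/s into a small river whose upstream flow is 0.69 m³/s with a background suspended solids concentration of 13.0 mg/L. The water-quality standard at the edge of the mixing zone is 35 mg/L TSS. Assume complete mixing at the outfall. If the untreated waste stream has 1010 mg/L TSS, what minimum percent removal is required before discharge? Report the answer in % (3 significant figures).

34.2 %

Mass balance: 35·0.7141 = 0.0241·Cₑ + 0.69·13.
Cₑ = (24.99 − 8.97) / 0.0241 = 664.9 mg/L.
Required removal = 1 − 664.9/1010 = 34.17 %.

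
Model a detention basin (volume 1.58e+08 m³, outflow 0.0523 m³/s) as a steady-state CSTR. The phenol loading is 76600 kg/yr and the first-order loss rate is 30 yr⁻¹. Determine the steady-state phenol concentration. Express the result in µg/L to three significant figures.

Outflow Q = 0.0523 m³/s × 3.156e+07 s/yr = 1.65e+06 m³/yr.
Steady-state CSTR mass balance: W = Q·C + k·V·C, so C = W/(Q + kV).
Q + kV = 1.65e+06 + 30·1.58e+08 = 4.742e+09 m³/yr.
C = 76600/4.742e+09 = 1.615e-05 kg/m³ = 0.01615 mg/L = 16.15 µg/L.

16.2 µg/L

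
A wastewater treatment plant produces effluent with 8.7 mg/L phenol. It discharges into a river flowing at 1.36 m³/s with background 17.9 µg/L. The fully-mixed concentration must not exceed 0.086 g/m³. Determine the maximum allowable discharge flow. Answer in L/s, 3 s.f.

10.8 L/s

17.9 µg/L = 0.0179 mg/L.
Mass balance at complete mixing: C_std·(Q_w + Q_r) = Q_w·C_e + Q_r·C_b.
Rearranging, Q_w = Q_r·(C_std − C_b)/(C_e − C_std) = 1.36·(0.086 − 0.0179) / (8.7 − 0.086) = 0.01075 m³/s.
= 10.75 L/s.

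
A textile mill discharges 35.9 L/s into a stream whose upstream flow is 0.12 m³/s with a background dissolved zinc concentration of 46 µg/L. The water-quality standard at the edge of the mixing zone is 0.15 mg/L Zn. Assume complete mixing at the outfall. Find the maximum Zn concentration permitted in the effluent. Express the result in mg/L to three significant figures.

0.498 mg/L

35.9 L/s = 0.0359 m³/s.
46 µg/L = 0.046 mg/L.
Mass balance: 0.15·0.1559 = 0.0359·Cₑ + 0.12·0.046.
Cₑ = (0.02338 − 0.00552) / 0.0359 = 0.4976 mg/L.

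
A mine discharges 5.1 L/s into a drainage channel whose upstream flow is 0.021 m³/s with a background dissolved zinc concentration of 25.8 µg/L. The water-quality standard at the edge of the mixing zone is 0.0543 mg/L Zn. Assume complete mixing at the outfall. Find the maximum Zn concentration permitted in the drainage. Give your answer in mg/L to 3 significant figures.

0.172 mg/L

5.1 L/s = 0.0051 m³/s.
25.8 µg/L = 0.0258 mg/L.
Mass balance: 0.0543·0.0261 = 0.0051·Cₑ + 0.021·0.0258.
Cₑ = (0.001417 − 0.0005418) / 0.0051 = 0.1717 mg/L.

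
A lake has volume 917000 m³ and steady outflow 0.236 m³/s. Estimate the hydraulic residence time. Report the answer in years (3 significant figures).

0.123 yr

Q = 0.236 m³/s × 3.156e+07 s/yr = 7.448e+06 m³/yr.
Hydraulic residence time τ = V/Q = 917000/7.448e+06 = 0.1231 yr.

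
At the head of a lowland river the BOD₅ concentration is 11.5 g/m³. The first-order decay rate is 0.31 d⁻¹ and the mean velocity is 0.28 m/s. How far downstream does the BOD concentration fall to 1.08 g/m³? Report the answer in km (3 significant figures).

From C = C₀·e^(−kt), t = ln(C₀/C)/k = ln(11.5/1.08)/0.31 = 2.365/0.31 = 7.63 d.
Distance = v·t = 0.28 m/s × 6.593e+05 s = 1.846e+05 m = 184.6 km.

185 km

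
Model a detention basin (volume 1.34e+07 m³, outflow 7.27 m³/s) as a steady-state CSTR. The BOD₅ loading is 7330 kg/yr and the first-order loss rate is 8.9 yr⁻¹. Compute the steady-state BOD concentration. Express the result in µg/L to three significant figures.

21.0 µg/L

Outflow Q = 7.27 m³/s × 3.156e+07 s/yr = 2.294e+08 m³/yr.
Steady-state CSTR mass balance: W = Q·C + k·V·C, so C = W/(Q + kV).
Q + kV = 2.294e+08 + 8.9·1.34e+07 = 3.487e+08 m³/yr.
C = 7330/3.487e+08 = 2.102e-05 kg/m³ = 0.02102 mg/L = 21.02 µg/L.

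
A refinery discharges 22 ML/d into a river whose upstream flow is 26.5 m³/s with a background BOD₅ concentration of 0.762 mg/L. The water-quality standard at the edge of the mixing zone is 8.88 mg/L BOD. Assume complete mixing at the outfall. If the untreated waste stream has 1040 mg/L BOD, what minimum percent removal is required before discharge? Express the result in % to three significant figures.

17.9 %

22 ML/d = 0.2546 m³/s.
Mass balance: 8.88·26.75 = 0.2546·Cₑ + 26.5·0.762.
Cₑ = (237.6 − 20.19) / 0.2546 = 853.7 mg/L.
Required removal = 1 − 853.7/1040 = 17.91 %.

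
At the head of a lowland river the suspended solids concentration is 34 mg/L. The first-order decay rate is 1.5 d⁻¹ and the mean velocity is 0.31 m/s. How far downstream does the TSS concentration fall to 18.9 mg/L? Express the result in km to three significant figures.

10.5 km

From C = C₀·e^(−kt), t = ln(C₀/C)/k = ln(34/18.9)/1.5 = 0.5872/1.5 = 0.3915 d.
Distance = v·t = 0.31 m/s × 3.382e+04 s = 1.049e+04 m = 10.49 km.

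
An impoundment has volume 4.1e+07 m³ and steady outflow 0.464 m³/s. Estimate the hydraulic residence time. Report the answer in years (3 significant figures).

Q = 0.464 m³/s × 3.156e+07 s/yr = 1.464e+07 m³/yr.
Hydraulic residence time τ = V/Q = 4.1e+07/1.464e+07 = 2.8 yr.

2.80 yr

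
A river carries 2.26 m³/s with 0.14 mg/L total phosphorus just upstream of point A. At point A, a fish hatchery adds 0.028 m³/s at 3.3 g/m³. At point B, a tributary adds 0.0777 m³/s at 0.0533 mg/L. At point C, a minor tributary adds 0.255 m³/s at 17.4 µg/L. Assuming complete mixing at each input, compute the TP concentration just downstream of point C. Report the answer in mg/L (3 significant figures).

After input A: C = (2.26·0.14 + 0.028·3.3) / 2.288 = 0.1787 mg/L.
After input B: C = (2.288·0.1787 + 0.0777·0.0533) / 2.366 = 0.1746 mg/L.
17.4 µg/L = 0.0174 mg/L.
After input C: C = (2.366·0.1746 + 0.255·0.0174) / 2.621 = 0.1593 mg/L.

0.159 mg/L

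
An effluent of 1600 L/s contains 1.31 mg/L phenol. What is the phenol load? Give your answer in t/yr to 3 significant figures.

66.1 t/yr

1600 L/s = 1.6 m³/s.
Mass flux = Q·C = 1.6 m³/s × 1.31 g/m³ = 2.096 g/s.
= 2.096 g/s × 31.56 = 66.14 t/yr.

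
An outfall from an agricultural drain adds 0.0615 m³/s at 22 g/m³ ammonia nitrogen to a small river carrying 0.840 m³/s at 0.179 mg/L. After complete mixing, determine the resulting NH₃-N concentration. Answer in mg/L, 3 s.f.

By mass balance at complete mixing, C = (0.0615·22 + 0.84·0.179) / (0.0615 + 0.84) = 1.503/0.9015 = 1.668 mg/L.

1.67 mg/L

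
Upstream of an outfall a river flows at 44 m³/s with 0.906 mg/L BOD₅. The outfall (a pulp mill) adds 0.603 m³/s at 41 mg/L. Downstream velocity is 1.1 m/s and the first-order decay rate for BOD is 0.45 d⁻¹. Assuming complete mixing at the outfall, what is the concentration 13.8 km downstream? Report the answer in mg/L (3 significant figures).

After complete mixing, C₀ = (0.603·41 + 44·0.906) / 44.6 = 1.448 mg/L.
Travel time t = 1.38e+04 m / 1.1 m/s = 1.255e+04 s = 0.1452 d.
C = 1.448·exp(−0.45·0.1452) = 1.448·0.9367 = 1.356 mg/L.

1.36 mg/L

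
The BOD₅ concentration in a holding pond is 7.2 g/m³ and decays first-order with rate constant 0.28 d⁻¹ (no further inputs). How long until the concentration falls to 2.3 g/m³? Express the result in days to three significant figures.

4.08 d

t = ln(C₀/C)/k = ln(7.2/2.3)/0.28 = 1.141/0.28 = 4.076 d.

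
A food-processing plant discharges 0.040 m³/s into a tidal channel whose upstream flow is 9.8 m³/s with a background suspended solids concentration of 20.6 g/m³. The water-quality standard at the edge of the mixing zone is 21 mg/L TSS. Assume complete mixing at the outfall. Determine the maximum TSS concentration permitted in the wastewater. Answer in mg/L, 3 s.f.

Mass balance: 21·9.84 = 0.04·Cₑ + 9.8·20.6.
Cₑ = (206.6 − 201.9) / 0.04 = 119 mg/L.

119 mg/L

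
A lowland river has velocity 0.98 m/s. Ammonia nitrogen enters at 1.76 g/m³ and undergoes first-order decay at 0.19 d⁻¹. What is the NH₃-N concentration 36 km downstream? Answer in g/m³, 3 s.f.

Travel time t = 36 km / 0.98 m/s = 3.6e+04/0.98 = 3.673e+04 s = 0.4252 d.
First-order decay: C = 1.76·exp(−0.19·0.4252) = 1.76·0.9224 = 1.623 g/m³.

1.62 g/m³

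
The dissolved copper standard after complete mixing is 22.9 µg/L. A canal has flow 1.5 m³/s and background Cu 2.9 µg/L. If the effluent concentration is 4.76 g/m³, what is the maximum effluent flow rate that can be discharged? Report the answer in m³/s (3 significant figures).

0.00633 m³/s

2.9 µg/L = 0.0029 mg/L.
22.9 µg/L = 0.0229 mg/L.
Mass balance at complete mixing: C_std·(Q_w + Q_r) = Q_w·C_e + Q_r·C_b.
Rearranging, Q_w = Q_r·(C_std − C_b)/(C_e − C_std) = 1.5·(0.0229 − 0.0029) / (4.76 − 0.0229) = 0.006333 m³/s.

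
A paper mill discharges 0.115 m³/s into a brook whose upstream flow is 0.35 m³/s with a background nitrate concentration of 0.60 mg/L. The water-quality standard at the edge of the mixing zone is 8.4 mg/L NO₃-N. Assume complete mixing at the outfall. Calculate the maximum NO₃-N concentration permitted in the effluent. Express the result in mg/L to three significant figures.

32.1 mg/L

Mass balance: 8.4·0.465 = 0.115·Cₑ + 0.35·0.6.
Cₑ = (3.906 − 0.21) / 0.115 = 32.14 mg/L.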